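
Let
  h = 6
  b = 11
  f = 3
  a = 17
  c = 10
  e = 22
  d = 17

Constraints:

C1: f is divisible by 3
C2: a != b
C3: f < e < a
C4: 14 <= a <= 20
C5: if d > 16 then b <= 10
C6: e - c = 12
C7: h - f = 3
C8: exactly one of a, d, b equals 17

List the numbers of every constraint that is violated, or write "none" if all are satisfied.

C1: 3 / 3 = 1, so 3 divides 3 — OK.
C2: a = 17, b = 11; distinct — OK.
C3: values 3, 22, 17; e = 22 is not < a = 17 — violated.
C4: a = 17 lies in [14, 20] — OK.
C5: d = 17 > 16, so we need b ≤ 10; but b = 11 > 10 — violated.
C6: e - c = 22 - 10 = 12 — OK.
C7: h - f = 6 - 3 = 3 — OK.
C8: a=17, d=17, b=11; 2 of them equal 17, not exactly one — violated.

No — constraints 3, 5, 8 are not satisfied.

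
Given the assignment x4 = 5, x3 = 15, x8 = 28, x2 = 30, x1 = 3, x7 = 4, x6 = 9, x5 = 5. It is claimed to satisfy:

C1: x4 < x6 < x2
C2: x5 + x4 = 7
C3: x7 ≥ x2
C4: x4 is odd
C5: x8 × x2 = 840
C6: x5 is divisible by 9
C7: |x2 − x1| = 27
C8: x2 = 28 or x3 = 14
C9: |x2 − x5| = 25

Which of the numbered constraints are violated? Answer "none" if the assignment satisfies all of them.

C1: values 5 < 9 < 30 — holds.
C2: x5 + x4 = 5 + 5 = 10, not 7 — fails.
C3: x7 = 4, x2 = 30; 4 < 30 (want ≥) — fails.
C4: x4 = 5 is odd — holds.
C5: x8 × x2 = 28 × 30 = 840 — holds.
C6: 5 = 9×0 + 5, so 9 does not divide 5 — fails.
C7: |30 − 3| = 27 — holds.
C8: x2 = 30 ≠ 28 and x3 = 15 ≠ 14; both disjuncts false — fails.
C9: |30 − 5| = 25 — holds.

The assignment fails constraints 2, 3, 6, 8.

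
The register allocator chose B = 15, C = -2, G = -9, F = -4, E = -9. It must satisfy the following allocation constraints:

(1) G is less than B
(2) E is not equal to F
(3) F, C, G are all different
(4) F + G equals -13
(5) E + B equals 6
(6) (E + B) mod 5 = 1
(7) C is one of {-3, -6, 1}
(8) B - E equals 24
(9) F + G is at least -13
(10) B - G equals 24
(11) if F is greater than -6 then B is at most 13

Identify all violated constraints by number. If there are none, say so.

(1) G = -9, B = 15; -9 < 15  ✓
(2) E = -9, F = -4; distinct  ✓
(3) values -4, -2, -9 are pairwise distinct  ✓
(4) F + G = -4 + (-9) = -13  ✓
(5) E + B = -9 + 15 = 6  ✓
(6) E + B = 6; 6 mod 5 = 1  ✓
(7) C = -2 is not in {-3, -6, 1}  ✗
(8) B - E = 15 - (-9) = 24  ✓
(9) F + G = -4 + (-9) = -13; -13 ≥ -13  ✓
(10) B - G = 15 - (-9) = 24  ✓
(11) F = -4 > -6, so we need B ≤ 13; but B = 15 > 13  ✗

Violated: 7 and 11.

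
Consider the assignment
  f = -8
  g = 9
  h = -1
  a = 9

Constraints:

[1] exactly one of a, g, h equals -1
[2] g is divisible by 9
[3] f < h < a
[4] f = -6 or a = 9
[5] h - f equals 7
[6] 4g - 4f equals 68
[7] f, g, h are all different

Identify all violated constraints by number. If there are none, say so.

[1] a=9, g=9, h=-1; 1 of them equals -1 — holds.
[2] 9 / 9 = 1, so 9 divides 9 — holds.
[3] values -8 < -1 < 9 — holds.
[4] f = -8 ≠ -6, but a = 9 = 9 (second disjunct) — holds.
[5] h - f = -1 - (-8) = 7 — holds.
[6] 4g - 4f = 4(9) - 4(-8) = 68 — holds.
[7] values -8, 9, -1 are pairwise distinct — holds.

No violations.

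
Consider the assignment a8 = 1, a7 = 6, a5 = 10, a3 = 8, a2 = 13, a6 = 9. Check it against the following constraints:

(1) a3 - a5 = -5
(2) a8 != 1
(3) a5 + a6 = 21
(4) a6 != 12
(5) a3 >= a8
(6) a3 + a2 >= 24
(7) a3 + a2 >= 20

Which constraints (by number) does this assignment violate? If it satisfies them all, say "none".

(1) a3 - a5 = 8 - 10 = -2, not -5  no
(2) a8 = 1, but 1 is required to differ  no
(3) a5 + a6 = 10 + 9 = 19, not 21  no
(4) a6 = 9, and 9 ≠ 12  yes
(5) a3 = 8, a8 = 1; 8 ≥ 1  yes
(6) a3 + a2 = 8 + 13 = 21; 21 < 24, bound 24 not met  no
(7) a3 + a2 = 8 + 13 = 21; 21 ≥ 20  yes

Constraints 1, 2, 3, and 6 are violated.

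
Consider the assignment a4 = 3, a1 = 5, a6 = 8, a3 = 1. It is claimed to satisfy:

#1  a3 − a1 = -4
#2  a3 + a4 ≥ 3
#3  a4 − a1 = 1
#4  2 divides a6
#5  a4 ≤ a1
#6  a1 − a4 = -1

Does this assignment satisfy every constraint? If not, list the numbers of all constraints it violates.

#1 a3 − a1 = 1 − 5 = -4 — satisfied.
#2 a3 + a4 = 1 + 3 = 4; 4 ≥ 3 — satisfied.
#3 a4 − a1 = 3 − 5 = -2, not 1 — violated.
#4 8 / 2 = 4, so 2 divides 8 — satisfied.
#5 a4 = 3, a1 = 5; 3 ≤ 5 — satisfied.
#6 a1 − a4 = 5 − 3 = 2, not -1 — violated.

The assignment fails constraints 3 and 6.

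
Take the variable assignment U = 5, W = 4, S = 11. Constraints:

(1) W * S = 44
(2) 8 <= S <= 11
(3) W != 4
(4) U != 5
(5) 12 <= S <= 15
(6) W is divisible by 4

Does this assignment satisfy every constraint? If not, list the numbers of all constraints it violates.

(1) W * S = 4 * 11 = 44 — OK.
(2) S = 11 lies in [8, 11] — OK.
(3) W = 4, but 4 is required to differ — violated.
(4) U = 5, but 5 is required to differ — violated.
(5) S = 11 is outside [12, 15] — violated.
(6) 4 / 4 = 1, so 4 divides 4 — OK.

The assignment fails constraints 3, 4, and 5.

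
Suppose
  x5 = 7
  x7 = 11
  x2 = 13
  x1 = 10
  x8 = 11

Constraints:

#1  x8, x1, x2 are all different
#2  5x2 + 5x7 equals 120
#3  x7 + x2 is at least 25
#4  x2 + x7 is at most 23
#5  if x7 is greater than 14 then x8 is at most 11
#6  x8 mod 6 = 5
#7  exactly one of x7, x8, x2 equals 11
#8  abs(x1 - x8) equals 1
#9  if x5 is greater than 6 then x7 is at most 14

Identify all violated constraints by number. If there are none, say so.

#1 values 11, 10, 13 are pairwise distinct — OK.
#2 5x2 + 5x7 = 5(13) + 5(11) = 120 — OK.
#3 x7 + x2 = 11 + 13 = 24; 24 < 25, bound 25 not met — violated.
#4 x2 + x7 = 13 + 11 = 24; 24 > 23, bound 23 not met — violated.
#5 x7 = 11, not > 14; antecedent false, conditional vacuously true — OK.
#6 11 mod 6 = 5 — OK.
#7 x7=11, x8=11, x2=13; 2 of them equal 11, not exactly one — violated.
#8 abs(10 - 11) = 1 — OK.
#9 x5 = 7 > 6, so we need x7 ≤ 14; x7 = 11 ≤ 14 — OK.

The assignment fails constraints 3, 4, and 7.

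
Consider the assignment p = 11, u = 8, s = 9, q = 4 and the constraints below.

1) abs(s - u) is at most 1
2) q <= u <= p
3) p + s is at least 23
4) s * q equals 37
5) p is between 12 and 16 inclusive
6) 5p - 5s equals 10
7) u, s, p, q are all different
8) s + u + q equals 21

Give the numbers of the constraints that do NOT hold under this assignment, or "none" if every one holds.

1) abs(9 - 8) = 1; 1 ≤ 1  ✓
2) values 4 <= 8 <= 11  ✓
3) p + s = 11 + 9 = 20; 20 < 23, bound 23 not met  ✗
4) s * q = 9 * 4 = 36, not 37  ✗
5) p = 11 is outside [12, 16]  ✗
6) 5p - 5s = 5(11) - 5(9) = 10  ✓
7) values 8, 9, 11, 4 are pairwise distinct  ✓
8) s + u + q = 9 + 8 + 4 = 21  ✓

Constraints 3, 4, 5 are violated.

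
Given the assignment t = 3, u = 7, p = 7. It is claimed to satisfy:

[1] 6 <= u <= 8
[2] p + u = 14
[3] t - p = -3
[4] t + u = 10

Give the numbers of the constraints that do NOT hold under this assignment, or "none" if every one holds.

[1] u = 7 lies in [6, 8]  true
[2] p + u = 7 + 7 = 14  true
[3] t - p = 3 - 7 = -4, not -3  false
[4] t + u = 3 + 7 = 10  true

Violated: 3.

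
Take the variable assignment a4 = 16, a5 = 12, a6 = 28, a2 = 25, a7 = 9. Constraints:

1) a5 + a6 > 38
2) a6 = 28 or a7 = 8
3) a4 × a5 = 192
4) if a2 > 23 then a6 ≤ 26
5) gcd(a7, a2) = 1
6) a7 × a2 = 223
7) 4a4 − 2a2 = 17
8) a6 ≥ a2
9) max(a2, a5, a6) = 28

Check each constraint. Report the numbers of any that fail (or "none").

1) a5 + a6 = 12 + 28 = 40; 40 > 38  ✓
2) a6 = 28 = 28 (first disjunct)  ✓
3) a4 × a5 = 16 × 12 = 192  ✓
4) a2 = 25 > 23, so we need a6 ≤ 26; but a6 = 28 > 26  ✗
5) gcd(9, 25) = 1  ✓
6) a7 × a2 = 9 × 25 = 225, not 223  ✗
7) 4a4 − 2a2 = 4(16) − 2(25) = 14, not 17  ✗
8) a6 = 28, a2 = 25; 28 ≥ 25  ✓
9) max(25, 12, 28) = 28  ✓

The assignment fails constraints 4, 6, and 7.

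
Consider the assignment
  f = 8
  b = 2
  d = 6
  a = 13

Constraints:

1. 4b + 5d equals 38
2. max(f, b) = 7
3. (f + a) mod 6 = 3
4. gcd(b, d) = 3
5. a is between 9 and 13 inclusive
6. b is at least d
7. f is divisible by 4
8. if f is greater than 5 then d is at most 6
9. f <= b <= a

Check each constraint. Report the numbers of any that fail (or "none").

1. 4b + 5d = 4(2) + 5(6) = 38  ✔
2. max(8, 2) = 8, not 7  ✘
3. f + a = 21; 21 mod 6 = 3  ✔
4. gcd(2, 6) = 2, not 3  ✘
5. a = 13 lies in [9, 13]  ✔
6. b = 2, d = 6; 2 < 6 (want ≥)  ✘
7. 8 / 4 = 2, so 4 divides 8  ✔
8. f = 8 > 5, so we need d ≤ 6; d = 6 ≤ 6  ✔
9. values 8, 2, 13; f = 8 is not <= b = 2  ✘

No — constraints 2, 4, 6, and 9 are not satisfied.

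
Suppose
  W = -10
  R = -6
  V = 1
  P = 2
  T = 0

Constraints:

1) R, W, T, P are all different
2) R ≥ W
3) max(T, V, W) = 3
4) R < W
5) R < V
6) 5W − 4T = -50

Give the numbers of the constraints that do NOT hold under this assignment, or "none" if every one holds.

Constraints 3 and 4 are violated.

1) values -6, -10, 0, 2 are pairwise distinct — OK.
2) R = -6, W = -10; -6 ≥ -10 — OK.
3) max(0, 1, -10) = 1, not 3 — violated.
4) R = -6, W = -10; -6 ≥ -10 (want <) — violated.
5) R = -6, V = 1; -6 < 1 — OK.
6) 5W − 4T = 5(-10) − 4(0) = -50 — OK.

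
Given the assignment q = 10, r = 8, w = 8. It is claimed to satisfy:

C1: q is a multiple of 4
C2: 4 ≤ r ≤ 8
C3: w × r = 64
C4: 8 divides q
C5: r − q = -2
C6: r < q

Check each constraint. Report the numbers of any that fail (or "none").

Constraints 1, 4 are violated.

C1: 10 = 4×2 + 2, so 4 does not divide 10 — violated.
C2: r = 8 lies in [4, 8] — OK.
C3: w × r = 8 × 8 = 64 — OK.
C4: 10 = 8×1 + 2, so 8 does not divide 10 — violated.
C5: r − q = 8 − 10 = -2 — OK.
C6: r = 8, q = 10; 8 < 10 — OK.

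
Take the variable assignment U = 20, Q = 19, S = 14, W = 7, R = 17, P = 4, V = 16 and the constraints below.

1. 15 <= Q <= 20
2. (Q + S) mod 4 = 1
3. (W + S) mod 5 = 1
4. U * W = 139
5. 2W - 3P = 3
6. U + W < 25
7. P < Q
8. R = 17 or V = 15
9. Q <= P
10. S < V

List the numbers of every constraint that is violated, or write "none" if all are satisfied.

1. Q = 19 lies in [15, 20]  ✔
2. Q + S = 33; 33 mod 4 = 1  ✔
3. W + S = 21; 21 mod 5 = 1  ✔
4. U * W = 20 * 7 = 140, not 139  ✘
5. 2W - 3P = 2(7) - 3(4) = 2, not 3  ✘
6. U + W = 20 + 7 = 27; 27 ≥ 25, bound 25 not met  ✘
7. P = 4, Q = 19; 4 < 19  ✔
8. R = 17 = 17 (first disjunct)  ✔
9. Q = 19, P = 4; 19 > 4 (want ≤)  ✘
10. S = 14, V = 16; 14 < 16  ✔

Constraints 4, 5, 6, and 9 do not hold.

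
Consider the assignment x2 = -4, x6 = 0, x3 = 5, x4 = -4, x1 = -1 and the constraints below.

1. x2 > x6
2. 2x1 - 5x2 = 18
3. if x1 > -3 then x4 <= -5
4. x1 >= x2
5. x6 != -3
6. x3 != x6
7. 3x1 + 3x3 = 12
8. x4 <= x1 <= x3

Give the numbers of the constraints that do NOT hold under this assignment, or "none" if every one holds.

Constraints 1 and 3 do not hold.

1. x2 = -4, x6 = 0; -4 ≤ 0 (want >)  FAIL
2. 2x1 - 5x2 = 2(-1) - 5(-4) = 18  OK
3. x1 = -1 > -3, so we need x4 ≤ -5; but x4 = -4 > -5  FAIL
4. x1 = -1, x2 = -4; -1 ≥ -4  OK
5. x6 = 0, and 0 ≠ -3  OK
6. x3 = 5, x6 = 0; distinct  OK
7. 3x1 + 3x3 = 3(-1) + 3(5) = 12  OK
8. values -4 <= -1 <= 5  OK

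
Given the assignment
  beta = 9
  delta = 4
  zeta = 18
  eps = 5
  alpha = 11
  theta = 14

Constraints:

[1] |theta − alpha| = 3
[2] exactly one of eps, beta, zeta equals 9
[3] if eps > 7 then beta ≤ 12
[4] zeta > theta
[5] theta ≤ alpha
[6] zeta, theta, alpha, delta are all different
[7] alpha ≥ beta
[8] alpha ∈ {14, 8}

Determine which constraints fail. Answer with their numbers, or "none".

The assignment fails constraints 5 and 8.

[1] |14 − 11| = 3 — holds.
[2] eps=5, beta=9, zeta=18; 1 of them equals 9 — holds.
[3] eps = 5, not > 7; antecedent false, conditional vacuously true — holds.
[4] zeta = 18, theta = 14; 18 > 14 — holds.
[5] theta = 14, alpha = 11; 14 > 11 (want ≤) — fails.
[6] values 18, 14, 11, 4 are pairwise distinct — holds.
[7] alpha = 11, beta = 9; 11 ≥ 9 — holds.
[8] alpha = 11 is not in {14, 8} — fails.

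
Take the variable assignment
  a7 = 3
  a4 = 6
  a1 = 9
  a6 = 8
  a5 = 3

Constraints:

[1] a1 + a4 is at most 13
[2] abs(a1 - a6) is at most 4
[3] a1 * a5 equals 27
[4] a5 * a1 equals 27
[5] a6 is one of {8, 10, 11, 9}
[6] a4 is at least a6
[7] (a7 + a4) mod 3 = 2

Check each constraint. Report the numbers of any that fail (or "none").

Constraints 1, 6, 7 are violated.

[1] a1 + a4 = 9 + 6 = 15; 15 > 13, bound 13 not met  ✗
[2] abs(9 - 8) = 1; 1 ≤ 4  ✓
[3] a1 * a5 = 9 * 3 = 27  ✓
[4] a5 * a1 = 3 * 9 = 27  ✓
[5] a6 = 8 is in {8, 10, 11, 9}  ✓
[6] a4 = 6, a6 = 8; 6 < 8 (want ≥)  ✗
[7] a7 + a4 = 9; 9 mod 3 = 0, not 2  ✗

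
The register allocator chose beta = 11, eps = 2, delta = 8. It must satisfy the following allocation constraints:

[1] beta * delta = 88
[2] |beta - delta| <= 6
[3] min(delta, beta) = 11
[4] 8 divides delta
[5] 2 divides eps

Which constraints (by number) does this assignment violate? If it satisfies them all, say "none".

The assignment fails constraint 3.

[1] beta * delta = 11 * 8 = 88  holds
[2] |11 - 8| = 3; 3 ≤ 6  holds
[3] min(8, 11) = 8, not 11  fails
[4] 8 / 8 = 1, so 8 divides 8  holds
[5] 2 / 2 = 1, so 2 divides 2  holds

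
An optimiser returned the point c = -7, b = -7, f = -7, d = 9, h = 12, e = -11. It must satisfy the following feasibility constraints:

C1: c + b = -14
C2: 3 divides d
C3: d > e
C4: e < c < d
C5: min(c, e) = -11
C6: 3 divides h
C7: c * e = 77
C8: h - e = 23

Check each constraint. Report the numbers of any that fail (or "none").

C1: c + b = -7 + (-7) = -14  holds
C2: 9 / 3 = 3, so 3 divides 9  holds
C3: d = 9, e = -11; 9 > -11  holds
C4: values -11 < -7 < 9  holds
C5: min(-7, -11) = -11  holds
C6: 12 / 3 = 4, so 3 divides 12  holds
C7: c * e = -7 * (-11) = 77  holds
C8: h - e = 12 - (-11) = 23  holds

None — every constraint holds.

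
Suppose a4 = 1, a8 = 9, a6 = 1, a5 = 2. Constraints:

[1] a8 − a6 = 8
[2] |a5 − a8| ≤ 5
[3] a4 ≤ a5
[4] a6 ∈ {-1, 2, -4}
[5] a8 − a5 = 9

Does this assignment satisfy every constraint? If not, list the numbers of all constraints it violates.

[1] a8 − a6 = 9 − 1 = 8 — satisfied.
[2] |2 − 9| = 7; 7 > 5, exceeds bound 5 — violated.
[3] a4 = 1, a5 = 2; 1 ≤ 2 — satisfied.
[4] a6 = 1 is not in {-1, 2, -4} — violated.
[5] a8 − a5 = 9 − 2 = 7, not 9 — violated.

The assignment fails constraints 2, 4, 5.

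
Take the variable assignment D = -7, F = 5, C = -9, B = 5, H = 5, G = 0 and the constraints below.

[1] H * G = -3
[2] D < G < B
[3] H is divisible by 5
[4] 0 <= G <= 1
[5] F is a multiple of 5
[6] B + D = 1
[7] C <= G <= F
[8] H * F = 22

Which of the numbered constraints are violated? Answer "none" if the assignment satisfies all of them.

[1] H * G = 5 * 0 = 0, not -3  ✗
[2] values -7 < 0 < 5  ✓
[3] 5 / 5 = 1, so 5 divides 5  ✓
[4] G = 0 lies in [0, 1]  ✓
[5] 5 / 5 = 1, so 5 divides 5  ✓
[6] B + D = 5 + (-7) = -2, not 1  ✗
[7] values -9 <= 0 <= 5  ✓
[8] H * F = 5 * 5 = 25, not 22  ✗

Constraints 1, 6, and 8 are violated.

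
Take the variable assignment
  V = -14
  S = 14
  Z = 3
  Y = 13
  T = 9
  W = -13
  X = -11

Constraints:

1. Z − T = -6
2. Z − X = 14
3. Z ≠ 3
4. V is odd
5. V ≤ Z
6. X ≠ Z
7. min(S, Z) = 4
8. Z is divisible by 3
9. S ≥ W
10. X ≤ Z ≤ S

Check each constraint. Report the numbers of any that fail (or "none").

1. Z − T = 3 − 9 = -6 — satisfied.
2. Z − X = 3 − (-11) = 14 — satisfied.
3. Z = 3, but 3 is required to differ — violated.
4. V = -14 is even — violated.
5. V = -14, Z = 3; -14 ≤ 3 — satisfied.
6. X = -11, Z = 3; distinct — satisfied.
7. min(14, 3) = 3, not 4 — violated.
8. 3 / 3 = 1, so 3 divides 3 — satisfied.
9. S = 14, W = -13; 14 ≥ -13 — satisfied.
10. values -11 ≤ 3 ≤ 14 — satisfied.

Violated: 3, 4, 7.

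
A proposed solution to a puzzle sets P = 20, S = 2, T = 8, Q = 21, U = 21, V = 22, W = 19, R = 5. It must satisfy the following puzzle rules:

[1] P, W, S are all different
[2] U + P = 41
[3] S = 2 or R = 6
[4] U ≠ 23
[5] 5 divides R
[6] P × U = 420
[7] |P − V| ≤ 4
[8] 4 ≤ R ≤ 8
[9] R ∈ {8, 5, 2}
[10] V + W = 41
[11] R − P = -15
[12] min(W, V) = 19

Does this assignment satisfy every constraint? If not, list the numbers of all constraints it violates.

[1] values 20, 19, 2 are pairwise distinct  OK
[2] U + P = 21 + 20 = 41  OK
[3] S = 2 = 2 (first disjunct)  OK
[4] U = 21, and 21 ≠ 23  OK
[5] 5 / 5 = 1, so 5 divides 5  OK
[6] P × U = 20 × 21 = 420  OK
[7] |20 − 22| = 2; 2 ≤ 4  OK
[8] R = 5 lies in [4, 8]  OK
[9] R = 5 is in {8, 5, 2}  OK
[10] V + W = 22 + 19 = 41  OK
[11] R − P = 5 − 20 = -15  OK
[12] min(19, 22) = 19  OK

Yes — all constraints hold.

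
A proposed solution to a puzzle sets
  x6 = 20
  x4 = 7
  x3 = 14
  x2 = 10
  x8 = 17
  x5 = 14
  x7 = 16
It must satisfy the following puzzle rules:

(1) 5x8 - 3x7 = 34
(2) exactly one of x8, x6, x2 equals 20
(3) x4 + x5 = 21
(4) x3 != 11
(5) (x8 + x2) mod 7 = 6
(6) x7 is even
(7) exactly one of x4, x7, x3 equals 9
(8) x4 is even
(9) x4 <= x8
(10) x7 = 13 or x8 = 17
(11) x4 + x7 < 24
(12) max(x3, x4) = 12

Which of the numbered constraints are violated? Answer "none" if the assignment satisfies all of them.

(1) 5x8 - 3x7 = 5(17) - 3(16) = 37, not 34  fails
(2) x8=17, x6=20, x2=10; 1 of them equals 20  holds
(3) x4 + x5 = 7 + 14 = 21  holds
(4) x3 = 14, and 14 ≠ 11  holds
(5) x8 + x2 = 27; 27 mod 7 = 6  holds
(6) x7 = 16 is even  holds
(7) x4=7, x7=16, x3=14; 0 of them equal 9, not exactly one  fails
(8) x4 = 7 is odd  fails
(9) x4 = 7, x8 = 17; 7 ≤ 17  holds
(10) x7 = 16 ≠ 13, but x8 = 17 = 17 (second disjunct)  holds
(11) x4 + x7 = 7 + 16 = 23; 23 < 24  holds
(12) max(14, 7) = 14, not 12  fails

Violated: 1, 7, 8, and 12.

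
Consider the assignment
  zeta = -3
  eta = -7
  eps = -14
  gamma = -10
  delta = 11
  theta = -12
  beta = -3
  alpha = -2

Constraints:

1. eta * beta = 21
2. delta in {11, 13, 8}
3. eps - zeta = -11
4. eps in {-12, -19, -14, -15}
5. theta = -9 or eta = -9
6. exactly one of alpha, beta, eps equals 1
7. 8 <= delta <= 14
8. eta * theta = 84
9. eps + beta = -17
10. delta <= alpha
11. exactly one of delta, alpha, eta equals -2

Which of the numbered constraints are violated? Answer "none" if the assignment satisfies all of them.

Constraints 5, 6, and 10 are violated.

1. eta * beta = -7 * (-3) = 21 — holds.
2. delta = 11 is in {11, 13, 8} — holds.
3. eps - zeta = -14 - (-3) = -11 — holds.
4. eps = -14 is in {-12, -19, -14, -15} — holds.
5. theta = -12 ≠ -9 and eta = -7 ≠ -9; both disjuncts false — does not hold.
6. alpha=-2, beta=-3, eps=-14; 0 of them equal 1, not exactly one — does not hold.
7. delta = 11 lies in [8, 14] — holds.
8. eta * theta = -7 * (-12) = 84 — holds.
9. eps + beta = -14 + (-3) = -17 — holds.
10. delta = 11, alpha = -2; 11 > -2 (want ≤) — does not hold.
11. delta=11, alpha=-2, eta=-7; 1 of them equals -2 — holds.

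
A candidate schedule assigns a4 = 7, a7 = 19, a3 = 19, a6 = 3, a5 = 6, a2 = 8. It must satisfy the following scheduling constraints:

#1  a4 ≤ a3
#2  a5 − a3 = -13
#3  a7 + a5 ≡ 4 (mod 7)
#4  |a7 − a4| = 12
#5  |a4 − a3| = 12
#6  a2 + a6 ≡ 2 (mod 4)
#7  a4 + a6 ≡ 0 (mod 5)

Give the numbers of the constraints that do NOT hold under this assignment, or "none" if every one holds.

#1 a4 = 7, a3 = 19; 7 ≤ 19 — holds.
#2 a5 − a3 = 6 − 19 = -13 — holds.
#3 a7 + a5 = 25; 25 mod 7 = 4 — holds.
#4 |19 − 7| = 12 — holds.
#5 |7 − 19| = 12 — holds.
#6 a2 + a6 = 11; 11 mod 4 = 3, not 2 — does not hold.
#7 a4 + a6 = 10; 10 mod 5 = 0 — holds.

Constraint 6 does not hold.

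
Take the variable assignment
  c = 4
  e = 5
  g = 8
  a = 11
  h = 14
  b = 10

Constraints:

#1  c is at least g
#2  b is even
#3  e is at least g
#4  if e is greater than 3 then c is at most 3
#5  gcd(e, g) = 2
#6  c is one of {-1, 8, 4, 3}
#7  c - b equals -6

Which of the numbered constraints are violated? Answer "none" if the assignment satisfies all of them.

#1 c = 4, g = 8; 4 < 8 (want ≥) — does not hold.
#2 b = 10 is even — holds.
#3 e = 5, g = 8; 5 < 8 (want ≥) — does not hold.
#4 e = 5 > 3, so we need c ≤ 3; but c = 4 > 3 — does not hold.
#5 gcd(5, 8) = 1, not 2 — does not hold.
#6 c = 4 is in {-1, 8, 4, 3} — holds.
#7 c - b = 4 - 10 = -6 — holds.

Violated: 1, 3, 4, and 5.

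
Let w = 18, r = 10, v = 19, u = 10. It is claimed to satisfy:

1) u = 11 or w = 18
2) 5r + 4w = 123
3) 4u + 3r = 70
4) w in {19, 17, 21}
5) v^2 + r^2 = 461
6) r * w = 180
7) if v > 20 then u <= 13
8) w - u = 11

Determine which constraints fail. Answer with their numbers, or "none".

No — constraints 2, 4, and 8 are not satisfied.

1) u = 10 ≠ 11, but w = 18 = 18 (second disjunct) — satisfied.
2) 5r + 4w = 5(10) + 4(18) = 122, not 123 — violated.
3) 4u + 3r = 4(10) + 3(10) = 70 — satisfied.
4) w = 18 is not in {19, 17, 21} — violated.
5) v^2 + r^2 = 19^2 + 10^2 = 361 + 100 = 461 — satisfied.
6) r * w = 10 * 18 = 180 — satisfied.
7) v = 19, not > 20; antecedent false, conditional vacuously true — satisfied.
8) w - u = 18 - 10 = 8, not 11 — violated.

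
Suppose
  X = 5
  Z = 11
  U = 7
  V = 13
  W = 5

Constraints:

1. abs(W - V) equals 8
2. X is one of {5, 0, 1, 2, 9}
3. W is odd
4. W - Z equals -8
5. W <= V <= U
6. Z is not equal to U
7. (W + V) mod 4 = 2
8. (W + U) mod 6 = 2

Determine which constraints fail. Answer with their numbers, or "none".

1. abs(5 - 13) = 8  yes
2. X = 5 is in {5, 0, 1, 2, 9}  yes
3. W = 5 is odd  yes
4. W - Z = 5 - 11 = -6, not -8  no
5. values 5, 13, 7; V = 13 is not <= U = 7  no
6. Z = 11, U = 7; distinct  yes
7. W + V = 18; 18 mod 4 = 2  yes
8. W + U = 12; 12 mod 6 = 0, not 2  no

Constraints 4, 5, and 8 are violated.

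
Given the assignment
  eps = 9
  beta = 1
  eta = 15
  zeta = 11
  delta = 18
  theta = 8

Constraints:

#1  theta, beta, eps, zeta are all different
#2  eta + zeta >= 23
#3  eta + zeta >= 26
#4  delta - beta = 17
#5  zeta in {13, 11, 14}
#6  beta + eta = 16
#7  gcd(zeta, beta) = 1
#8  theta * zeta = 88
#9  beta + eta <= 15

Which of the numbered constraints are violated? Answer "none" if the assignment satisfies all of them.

Constraint 9 does not hold.

#1 values 8, 1, 9, 11 are pairwise distinct  yes
#2 eta + zeta = 15 + 11 = 26; 26 ≥ 23  yes
#3 eta + zeta = 15 + 11 = 26; 26 ≥ 26  yes
#4 delta - beta = 18 - 1 = 17  yes
#5 zeta = 11 is in {13, 11, 14}  yes
#6 beta + eta = 1 + 15 = 16  yes
#7 gcd(11, 1) = 1  yes
#8 theta * zeta = 8 * 11 = 88  yes
#9 beta + eta = 1 + 15 = 16; 16 > 15, bound 15 not met  no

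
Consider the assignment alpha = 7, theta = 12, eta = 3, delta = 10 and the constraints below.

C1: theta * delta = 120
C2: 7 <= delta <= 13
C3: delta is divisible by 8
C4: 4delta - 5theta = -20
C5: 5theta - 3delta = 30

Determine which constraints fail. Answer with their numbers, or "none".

C1: theta * delta = 12 * 10 = 120 — holds.
C2: delta = 10 lies in [7, 13] — holds.
C3: 10 = 8*1 + 2, so 8 does not divide 10 — does not hold.
C4: 4delta - 5theta = 4(10) - 5(12) = -20 — holds.
C5: 5theta - 3delta = 5(12) - 3(10) = 30 — holds.

Constraint 3 is violated.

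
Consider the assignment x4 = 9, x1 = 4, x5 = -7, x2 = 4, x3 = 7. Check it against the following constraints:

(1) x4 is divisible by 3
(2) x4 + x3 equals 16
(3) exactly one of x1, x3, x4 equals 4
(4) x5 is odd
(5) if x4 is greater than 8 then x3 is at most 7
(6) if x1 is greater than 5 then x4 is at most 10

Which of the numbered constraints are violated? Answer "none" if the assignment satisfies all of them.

No violations.

(1) 9 / 3 = 3, so 3 divides 9 — holds.
(2) x4 + x3 = 9 + 7 = 16 — holds.
(3) x1=4, x3=7, x4=9; 1 of them equals 4 — holds.
(4) x5 = -7 is odd — holds.
(5) x4 = 9 > 8, so we need x3 ≤ 7; x3 = 7 ≤ 7 — holds.
(6) x1 = 4, not > 5; antecedent false, conditional vacuously true — holds.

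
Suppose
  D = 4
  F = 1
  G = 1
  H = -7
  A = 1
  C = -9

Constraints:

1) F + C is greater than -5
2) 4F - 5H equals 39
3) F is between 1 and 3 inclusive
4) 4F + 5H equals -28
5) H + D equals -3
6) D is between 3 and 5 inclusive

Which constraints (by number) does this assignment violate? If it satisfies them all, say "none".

Constraints 1, 4 are violated.

1) F + C = 1 + (-9) = -8; -8 ≤ -5, bound -5 not met  ✗
2) 4F - 5H = 4(1) - 5(-7) = 39  ✓
3) F = 1 lies in [1, 3]  ✓
4) 4F + 5H = 4(1) + 5(-7) = -31, not -28  ✗
5) H + D = -7 + 4 = -3  ✓
6) D = 4 lies in [3, 5]  ✓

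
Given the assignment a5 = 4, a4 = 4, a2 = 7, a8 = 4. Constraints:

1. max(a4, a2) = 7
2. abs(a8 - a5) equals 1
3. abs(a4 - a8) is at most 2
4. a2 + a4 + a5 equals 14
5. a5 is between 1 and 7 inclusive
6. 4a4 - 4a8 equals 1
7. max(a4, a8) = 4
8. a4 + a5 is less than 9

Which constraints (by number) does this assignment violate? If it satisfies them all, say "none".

1. max(4, 7) = 7 — OK.
2. abs(4 - 4) = 0, not 1 — violated.
3. abs(4 - 4) = 0; 0 ≤ 2 — OK.
4. a2 + a4 + a5 = 7 + 4 + 4 = 15, not 14 — violated.
5. a5 = 4 lies in [1, 7] — OK.
6. 4a4 - 4a8 = 4(4) - 4(4) = 0, not 1 — violated.
7. max(4, 4) = 4 — OK.
8. a4 + a5 = 4 + 4 = 8; 8 < 9 — OK.

Violated: 2, 4, 6.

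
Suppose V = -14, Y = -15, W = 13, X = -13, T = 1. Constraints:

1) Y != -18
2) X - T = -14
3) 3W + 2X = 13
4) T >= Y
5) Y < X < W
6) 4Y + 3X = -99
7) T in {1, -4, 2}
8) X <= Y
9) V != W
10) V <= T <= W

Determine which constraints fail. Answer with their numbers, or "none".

No — constraint 8 is not satisfied.

1) Y = -15, and -15 ≠ -18 — satisfied.
2) X - T = -13 - 1 = -14 — satisfied.
3) 3W + 2X = 3(13) + 2(-13) = 13 — satisfied.
4) T = 1, Y = -15; 1 ≥ -15 — satisfied.
5) values -15 < -13 < 13 — satisfied.
6) 4Y + 3X = 4(-15) + 3(-13) = -99 — satisfied.
7) T = 1 is in {1, -4, 2} — satisfied.
8) X = -13, Y = -15; -13 > -15 (want ≤) — violated.
9) V = -14, W = 13; distinct — satisfied.
10) values -14 <= 1 <= 13 — satisfied.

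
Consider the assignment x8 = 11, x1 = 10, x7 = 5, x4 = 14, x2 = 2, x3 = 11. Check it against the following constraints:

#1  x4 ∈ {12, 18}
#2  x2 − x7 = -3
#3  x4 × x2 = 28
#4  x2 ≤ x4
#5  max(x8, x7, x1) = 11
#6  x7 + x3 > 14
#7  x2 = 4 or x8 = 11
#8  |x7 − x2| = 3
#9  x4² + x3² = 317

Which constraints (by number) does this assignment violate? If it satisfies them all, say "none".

Constraint 1 is violated.

#1 x4 = 14 is not in {12, 18}  no
#2 x2 − x7 = 2 − 5 = -3  yes
#3 x4 × x2 = 14 × 2 = 28  yes
#4 x2 = 2, x4 = 14; 2 ≤ 14  yes
#5 max(11, 5, 10) = 11  yes
#6 x7 + x3 = 5 + 11 = 16; 16 > 14  yes
#7 x2 = 2 ≠ 4, but x8 = 11 = 11 (second disjunct)  yes
#8 |5 − 2| = 3  yes
#9 x4² + x3² = 14² + 11² = 196 + 121 = 317  yes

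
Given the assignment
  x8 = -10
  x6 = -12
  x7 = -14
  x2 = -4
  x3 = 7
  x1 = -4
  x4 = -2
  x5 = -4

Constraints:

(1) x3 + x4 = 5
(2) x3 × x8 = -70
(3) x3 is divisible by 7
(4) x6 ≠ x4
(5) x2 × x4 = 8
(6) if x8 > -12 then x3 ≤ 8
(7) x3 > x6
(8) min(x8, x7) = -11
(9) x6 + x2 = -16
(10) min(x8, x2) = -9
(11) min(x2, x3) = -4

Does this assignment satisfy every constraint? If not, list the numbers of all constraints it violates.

Constraints 8 and 10 do not hold.

(1) x3 + x4 = 7 + (-2) = 5 — holds.
(2) x3 × x8 = 7 × (-10) = -70 — holds.
(3) 7 / 7 = 1, so 7 divides 7 — holds.
(4) x6 = -12, x4 = -2; distinct — holds.
(5) x2 × x4 = -4 × (-2) = 8 — holds.
(6) x8 = -10 > -12, so we need x3 ≤ 8; x3 = 7 ≤ 8 — holds.
(7) x3 = 7, x6 = -12; 7 > -12 — holds.
(8) min(-10, -14) = -14, not -11 — fails.
(9) x6 + x2 = -12 + (-4) = -16 — holds.
(10) min(-10, -4) = -10, not -9 — fails.
(11) min(-4, 7) = -4 — holds.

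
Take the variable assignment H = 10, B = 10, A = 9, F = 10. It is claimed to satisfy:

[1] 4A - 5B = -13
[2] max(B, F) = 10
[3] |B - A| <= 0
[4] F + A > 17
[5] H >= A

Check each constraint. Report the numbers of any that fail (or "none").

Violated: 1 and 3.

[1] 4A - 5B = 4(9) - 5(10) = -14, not -13  false
[2] max(10, 10) = 10  true
[3] |10 - 9| = 1; 1 > 0, exceeds bound 0  false
[4] F + A = 10 + 9 = 19; 19 > 17  true
[5] H = 10, A = 9; 10 ≥ 9  true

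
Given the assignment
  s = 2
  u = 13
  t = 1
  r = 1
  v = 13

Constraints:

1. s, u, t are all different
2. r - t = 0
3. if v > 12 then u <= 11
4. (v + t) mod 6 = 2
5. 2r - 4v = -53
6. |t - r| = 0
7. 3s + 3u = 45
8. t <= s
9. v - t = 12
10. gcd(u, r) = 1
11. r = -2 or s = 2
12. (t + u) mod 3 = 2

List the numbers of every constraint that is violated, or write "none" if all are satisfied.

Violated: 3, 5.

1. values 2, 13, 1 are pairwise distinct  OK
2. r - t = 1 - 1 = 0  OK
3. v = 13 > 12, so we need u ≤ 11; but u = 13 > 11  FAIL
4. v + t = 14; 14 mod 6 = 2  OK
5. 2r - 4v = 2(1) - 4(13) = -50, not -53  FAIL
6. |1 - 1| = 0  OK
7. 3s + 3u = 3(2) + 3(13) = 45  OK
8. t = 1, s = 2; 1 ≤ 2  OK
9. v - t = 13 - 1 = 12  OK
10. gcd(13, 1) = 1  OK
11. r = 1 ≠ -2, but s = 2 = 2 (second disjunct)  OK
12. t + u = 14; 14 mod 3 = 2  OK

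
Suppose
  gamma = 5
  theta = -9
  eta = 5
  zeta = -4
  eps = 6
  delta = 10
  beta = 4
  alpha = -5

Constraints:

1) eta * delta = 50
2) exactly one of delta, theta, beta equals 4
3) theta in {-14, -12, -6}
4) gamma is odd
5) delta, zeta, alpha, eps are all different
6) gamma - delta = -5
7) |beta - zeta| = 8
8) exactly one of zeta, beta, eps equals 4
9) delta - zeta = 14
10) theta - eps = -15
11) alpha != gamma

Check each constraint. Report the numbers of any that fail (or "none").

Constraint 3 is violated.

1) eta * delta = 5 * 10 = 50  OK
2) delta=10, theta=-9, beta=4; 1 of them equals 4  OK
3) theta = -9 is not in {-14, -12, -6}  FAIL
4) gamma = 5 is odd  OK
5) values 10, -4, -5, 6 are pairwise distinct  OK
6) gamma - delta = 5 - 10 = -5  OK
7) |4 - (-4)| = 8  OK
8) zeta=-4, beta=4, eps=6; 1 of them equals 4  OK
9) delta - zeta = 10 - (-4) = 14  OK
10) theta - eps = -9 - 6 = -15  OK
11) alpha = -5, gamma = 5; distinct  OK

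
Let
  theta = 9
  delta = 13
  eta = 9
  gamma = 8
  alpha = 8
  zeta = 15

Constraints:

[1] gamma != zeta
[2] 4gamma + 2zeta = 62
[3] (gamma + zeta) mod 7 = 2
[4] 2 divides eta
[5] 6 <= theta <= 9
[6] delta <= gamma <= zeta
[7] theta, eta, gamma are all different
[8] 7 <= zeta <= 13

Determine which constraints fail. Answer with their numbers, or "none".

[1] gamma = 8, zeta = 15; distinct  holds
[2] 4gamma + 2zeta = 4(8) + 2(15) = 62  holds
[3] gamma + zeta = 23; 23 mod 7 = 2  holds
[4] 9 = 2*4 + 1, so 2 does not divide 9  fails
[5] theta = 9 lies in [6, 9]  holds
[6] values 13, 8, 15; delta = 13 is not <= gamma = 8  fails
[7] theta = eta = 9, not all different  fails
[8] zeta = 15 is outside [7, 13]  fails

Constraints 4, 6, 7, 8 are violated.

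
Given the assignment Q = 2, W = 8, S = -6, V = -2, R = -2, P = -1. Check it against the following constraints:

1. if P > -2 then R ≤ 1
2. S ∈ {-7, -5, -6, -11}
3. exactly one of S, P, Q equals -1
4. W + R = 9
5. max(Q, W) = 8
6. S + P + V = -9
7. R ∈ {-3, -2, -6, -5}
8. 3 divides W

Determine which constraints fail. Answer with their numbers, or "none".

1. P = -1 > -2, so we need R ≤ 1; R = -2 ≤ 1  true
2. S = -6 is in {-7, -5, -6, -11}  true
3. S=-6, P=-1, Q=2; 1 of them equals -1  true
4. W + R = 8 + (-2) = 6, not 9  false
5. max(2, 8) = 8  true
6. S + P + V = -6 + (-1) + (-2) = -9  true
7. R = -2 is in {-3, -2, -6, -5}  true
8. 8 = 3×2 + 2, so 3 does not divide 8  false

Constraints 4, 8 do not hold.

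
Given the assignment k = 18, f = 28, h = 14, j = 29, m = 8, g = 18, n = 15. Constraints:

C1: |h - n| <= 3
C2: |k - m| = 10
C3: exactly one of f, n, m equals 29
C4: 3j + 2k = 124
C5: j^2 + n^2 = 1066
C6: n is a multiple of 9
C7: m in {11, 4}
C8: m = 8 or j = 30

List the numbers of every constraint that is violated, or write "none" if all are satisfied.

C1: |14 - 15| = 1; 1 ≤ 3 — holds.
C2: |18 - 8| = 10 — holds.
C3: f=28, n=15, m=8; 0 of them equal 29, not exactly one — does not hold.
C4: 3j + 2k = 3(29) + 2(18) = 123, not 124 — does not hold.
C5: j^2 + n^2 = 29^2 + 15^2 = 841 + 225 = 1066 — holds.
C6: 15 = 9*1 + 6, so 9 does not divide 15 — does not hold.
C7: m = 8 is not in {11, 4} — does not hold.
C8: m = 8 = 8 (first disjunct) — holds.

No — constraints 3, 4, 6, and 7 are not satisfied.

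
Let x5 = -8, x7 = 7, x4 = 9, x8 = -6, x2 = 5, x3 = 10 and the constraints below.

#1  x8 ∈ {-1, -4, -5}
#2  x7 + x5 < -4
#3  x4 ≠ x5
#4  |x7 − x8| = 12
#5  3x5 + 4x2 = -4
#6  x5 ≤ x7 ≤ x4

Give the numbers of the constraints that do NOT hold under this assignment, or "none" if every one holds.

Constraints 1, 2, and 4 are violated.

#1 x8 = -6 is not in {-1, -4, -5}  false
#2 x7 + x5 = 7 + (-8) = -1; -1 ≥ -4, bound -4 not met  false
#3 x4 = 9, x5 = -8; distinct  true
#4 |7 − (-6)| = 13, not 12  false
#5 3x5 + 4x2 = 3(-8) + 4(5) = -4  true
#6 values -8 ≤ 7 ≤ 9  true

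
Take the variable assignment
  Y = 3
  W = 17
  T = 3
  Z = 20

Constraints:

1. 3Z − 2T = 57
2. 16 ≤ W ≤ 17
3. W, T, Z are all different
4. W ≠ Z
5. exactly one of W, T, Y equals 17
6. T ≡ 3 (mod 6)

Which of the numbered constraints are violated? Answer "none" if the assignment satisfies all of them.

Constraint 1 does not hold.

1. 3Z − 2T = 3(20) − 2(3) = 54, not 57 — does not hold.
2. W = 17 lies in [16, 17] — holds.
3. values 17, 3, 20 are pairwise distinct — holds.
4. W = 17, Z = 20; distinct — holds.
5. W=17, T=3, Y=3; 1 of them equals 17 — holds.
6. 3 mod 6 = 3 — holds.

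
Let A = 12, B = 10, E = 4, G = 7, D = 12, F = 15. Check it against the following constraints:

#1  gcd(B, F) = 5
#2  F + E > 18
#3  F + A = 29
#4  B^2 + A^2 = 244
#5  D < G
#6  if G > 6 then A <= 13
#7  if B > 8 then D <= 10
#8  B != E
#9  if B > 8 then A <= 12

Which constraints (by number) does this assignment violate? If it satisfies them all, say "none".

#1 gcd(10, 15) = 5 — holds.
#2 F + E = 15 + 4 = 19; 19 > 18 — holds.
#3 F + A = 15 + 12 = 27, not 29 — fails.
#4 B^2 + A^2 = 10^2 + 12^2 = 100 + 144 = 244 — holds.
#5 D = 12, G = 7; 12 ≥ 7 (want <) — fails.
#6 G = 7 > 6, so we need A ≤ 13; A = 12 ≤ 13 — holds.
#7 B = 10 > 8, so we need D ≤ 10; but D = 12 > 10 — fails.
#8 B = 10, E = 4; distinct — holds.
#9 B = 10 > 8, so we need A ≤ 12; A = 12 ≤ 12 — holds.

Violated: 3, 5, and 7.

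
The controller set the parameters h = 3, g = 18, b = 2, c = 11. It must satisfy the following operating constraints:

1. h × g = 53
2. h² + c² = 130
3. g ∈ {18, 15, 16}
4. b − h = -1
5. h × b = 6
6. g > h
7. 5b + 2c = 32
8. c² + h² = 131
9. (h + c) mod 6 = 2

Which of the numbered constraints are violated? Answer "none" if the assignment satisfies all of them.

Constraints 1, 8 do not hold.

1. h × g = 3 × 18 = 54, not 53 — fails.
2. h² + c² = 3² + 11² = 9 + 121 = 130 — holds.
3. g = 18 is in {18, 15, 16} — holds.
4. b − h = 2 − 3 = -1 — holds.
5. h × b = 3 × 2 = 6 — holds.
6. g = 18, h = 3; 18 > 3 — holds.
7. 5b + 2c = 5(2) + 2(11) = 32 — holds.
8. c² + h² = 11² + 3² = 121 + 9 = 130, not 131 — fails.
9. h + c = 14; 14 mod 6 = 2 — holds.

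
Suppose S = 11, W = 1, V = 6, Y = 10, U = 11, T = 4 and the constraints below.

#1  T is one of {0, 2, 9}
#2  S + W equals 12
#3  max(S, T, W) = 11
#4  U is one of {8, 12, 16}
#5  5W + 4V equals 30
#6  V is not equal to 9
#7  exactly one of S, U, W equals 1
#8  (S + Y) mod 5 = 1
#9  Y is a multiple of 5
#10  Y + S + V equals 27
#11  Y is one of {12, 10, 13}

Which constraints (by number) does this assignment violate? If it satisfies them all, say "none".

The assignment fails constraints 1, 4, 5.

#1 T = 4 is not in {0, 2, 9}  no
#2 S + W = 11 + 1 = 12  yes
#3 max(11, 4, 1) = 11  yes
#4 U = 11 is not in {8, 12, 16}  no
#5 5W + 4V = 5(1) + 4(6) = 29, not 30  no
#6 V = 6, and 6 ≠ 9  yes
#7 S=11, U=11, W=1; 1 of them equals 1  yes
#8 S + Y = 21; 21 mod 5 = 1  yes
#9 10 / 5 = 2, so 5 divides 10  yes
#10 Y + S + V = 10 + 11 + 6 = 27  yes
#11 Y = 10 is in {12, 10, 13}  yes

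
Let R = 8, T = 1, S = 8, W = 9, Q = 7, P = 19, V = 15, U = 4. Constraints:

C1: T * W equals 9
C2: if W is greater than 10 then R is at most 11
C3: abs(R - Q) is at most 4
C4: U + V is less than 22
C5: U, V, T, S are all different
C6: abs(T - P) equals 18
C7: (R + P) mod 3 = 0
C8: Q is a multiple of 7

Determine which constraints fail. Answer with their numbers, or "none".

C1: T * W = 1 * 9 = 9  holds
C2: W = 9, not > 10; antecedent false, conditional vacuously true  holds
C3: abs(8 - 7) = 1; 1 ≤ 4  holds
C4: U + V = 4 + 15 = 19; 19 < 22  holds
C5: values 4, 15, 1, 8 are pairwise distinct  holds
C6: abs(1 - 19) = 18  holds
C7: R + P = 27; 27 mod 3 = 0  holds
C8: 7 / 7 = 1, so 7 divides 7  holds

All constraints are satisfied.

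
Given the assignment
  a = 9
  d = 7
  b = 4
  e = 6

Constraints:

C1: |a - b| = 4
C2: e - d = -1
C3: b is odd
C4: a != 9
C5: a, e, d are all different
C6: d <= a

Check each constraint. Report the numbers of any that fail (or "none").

C1: |9 - 4| = 5, not 4  FAIL
C2: e - d = 6 - 7 = -1  OK
C3: b = 4 is even  FAIL
C4: a = 9, but 9 is required to differ  FAIL
C5: values 9, 6, 7 are pairwise distinct  OK
C6: d = 7, a = 9; 7 ≤ 9  OK

No — constraints 1, 3, 4 are not satisfied.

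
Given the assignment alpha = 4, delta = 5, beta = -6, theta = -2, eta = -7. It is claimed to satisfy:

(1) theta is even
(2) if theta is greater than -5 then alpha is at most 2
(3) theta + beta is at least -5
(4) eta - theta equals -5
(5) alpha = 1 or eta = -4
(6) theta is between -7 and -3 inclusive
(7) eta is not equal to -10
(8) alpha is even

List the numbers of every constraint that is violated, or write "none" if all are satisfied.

(1) theta = -2 is even — satisfied.
(2) theta = -2 > -5, so we need alpha ≤ 2; but alpha = 4 > 2 — violated.
(3) theta + beta = -2 + (-6) = -8; -8 < -5, bound -5 not met — violated.
(4) eta - theta = -7 - (-2) = -5 — satisfied.
(5) alpha = 4 ≠ 1 and eta = -7 ≠ -4; both disjuncts false — violated.
(6) theta = -2 is outside [-7, -3] — violated.
(7) eta = -7, and -7 ≠ -10 — satisfied.
(8) alpha = 4 is even — satisfied.

Constraints 2, 3, 5, 6 do not hold.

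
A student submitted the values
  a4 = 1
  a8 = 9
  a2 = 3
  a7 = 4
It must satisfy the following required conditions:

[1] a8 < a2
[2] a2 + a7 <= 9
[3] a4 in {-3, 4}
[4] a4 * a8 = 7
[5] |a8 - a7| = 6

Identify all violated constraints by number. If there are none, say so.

The assignment fails constraints 1, 3, 4, and 5.

[1] a8 = 9, a2 = 3; 9 ≥ 3 (want <)  no
[2] a2 + a7 = 3 + 4 = 7; 7 ≤ 9  yes
[3] a4 = 1 is not in {-3, 4}  no
[4] a4 * a8 = 1 * 9 = 9, not 7  no
[5] |9 - 4| = 5, not 6  no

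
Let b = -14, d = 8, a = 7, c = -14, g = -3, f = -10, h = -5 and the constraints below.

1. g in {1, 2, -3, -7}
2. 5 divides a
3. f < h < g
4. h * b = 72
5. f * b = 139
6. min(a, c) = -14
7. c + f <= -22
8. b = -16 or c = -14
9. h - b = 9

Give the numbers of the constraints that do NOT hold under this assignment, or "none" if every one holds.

1. g = -3 is in {1, 2, -3, -7} — holds.
2. 7 = 5*1 + 2, so 5 does not divide 7 — fails.
3. values -10 < -5 < -3 — holds.
4. h * b = -5 * (-14) = 70, not 72 — fails.
5. f * b = -10 * (-14) = 140, not 139 — fails.
6. min(7, -14) = -14 — holds.
7. c + f = -14 + (-10) = -24; -24 ≤ -22 — holds.
8. b = -14 ≠ -16, but c = -14 = -14 (second disjunct) — holds.
9. h - b = -5 - (-14) = 9 — holds.

No — constraints 2, 4, and 5 are not satisfied.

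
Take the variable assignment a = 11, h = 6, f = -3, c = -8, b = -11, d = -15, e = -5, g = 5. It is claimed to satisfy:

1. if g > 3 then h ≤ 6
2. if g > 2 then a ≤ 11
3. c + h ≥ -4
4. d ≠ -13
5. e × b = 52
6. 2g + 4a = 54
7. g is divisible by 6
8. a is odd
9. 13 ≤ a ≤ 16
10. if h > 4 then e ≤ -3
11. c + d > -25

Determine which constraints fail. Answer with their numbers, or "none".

1. g = 5 > 3, so we need h ≤ 6; h = 6 ≤ 6  OK
2. g = 5 > 2, so we need a ≤ 11; a = 11 ≤ 11  OK
3. c + h = -8 + 6 = -2; -2 ≥ -4  OK
4. d = -15, and -15 ≠ -13  OK
5. e × b = -5 × (-11) = 55, not 52  FAIL
6. 2g + 4a = 2(5) + 4(11) = 54  OK
7. 5 = 6×0 + 5, so 6 does not divide 5  FAIL
8. a = 11 is odd  OK
9. a = 11 is outside [13, 16]  FAIL
10. h = 6 > 4, so we need e ≤ -3; e = -5 ≤ -3  OK
11. c + d = -8 + (-15) = -23; -23 > -25  OK

The assignment fails constraints 5, 7, and 9.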